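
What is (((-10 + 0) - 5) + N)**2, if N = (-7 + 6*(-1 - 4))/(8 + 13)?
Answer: 123904/441 ≈ 280.96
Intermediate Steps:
N = -37/21 (N = (-7 + 6*(-5))/21 = (-7 - 30)*(1/21) = -37*1/21 = -37/21 ≈ -1.7619)
(((-10 + 0) - 5) + N)**2 = (((-10 + 0) - 5) - 37/21)**2 = ((-10 - 5) - 37/21)**2 = (-15 - 37/21)**2 = (-352/21)**2 = 123904/441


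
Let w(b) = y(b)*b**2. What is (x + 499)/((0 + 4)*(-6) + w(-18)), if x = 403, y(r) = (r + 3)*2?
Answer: -451/4872 ≈ -0.092570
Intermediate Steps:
y(r) = 6 + 2*r (y(r) = (3 + r)*2 = 6 + 2*r)
w(b) = b**2*(6 + 2*b) (w(b) = (6 + 2*b)*b**2 = b**2*(6 + 2*b))
(x + 499)/((0 + 4)*(-6) + w(-18)) = (403 + 499)/((0 + 4)*(-6) + 2*(-18)**2*(3 - 18)) = 902/(4*(-6) + 2*324*(-15)) = 902/(-24 - 9720) = 902/(-9744) = 902*(-1/9744) = -451/4872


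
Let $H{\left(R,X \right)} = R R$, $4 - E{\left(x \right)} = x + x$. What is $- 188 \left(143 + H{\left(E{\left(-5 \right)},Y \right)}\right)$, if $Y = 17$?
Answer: $-63732$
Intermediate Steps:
$E{\left(x \right)} = 4 - 2 x$ ($E{\left(x \right)} = 4 - \left(x + x\right) = 4 - 2 x$)
$H{\left(R,X \right)} = R^{2}$
$- 188 \left(143 + H{\left(E{\left(-5 \right)},Y \right)}\right) = - 188 \left(143 + \left(4 - -10\right)^{2}\right) = - 188 \left(143 + \left(4 + 10\right)^{2}\right) = - 188 \left(143 + 14^{2}\right) = - 188 \left(143 + 196\right) = \left(-188\right) 339 = -63732$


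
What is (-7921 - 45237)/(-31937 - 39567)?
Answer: 26579/35752 ≈ 0.74343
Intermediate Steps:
(-7921 - 45237)/(-31937 - 39567) = -53158/(-71504) = -53158*(-1/71504) = 26579/35752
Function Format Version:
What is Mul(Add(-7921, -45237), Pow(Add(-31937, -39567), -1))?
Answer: Rational(26579, 35752) ≈ 0.74343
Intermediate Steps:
Mul(Add(-7921, -45237), Pow(Add(-31937, -39567), -1)) = Mul(-53158, Pow(-71504, -1)) = Mul(-53158, Rational(-1, 71504)) = Rational(26579, 35752)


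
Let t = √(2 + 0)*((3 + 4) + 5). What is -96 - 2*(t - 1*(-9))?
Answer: -114 - 24*√2 ≈ -147.94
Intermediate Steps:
t = 12*√2 (t = √2*(7 + 5) = √2*12 = 12*√2 ≈ 16.971)
-96 - 2*(t - 1*(-9)) = -96 - 2*(12*√2 - 1*(-9)) = -96 - 2*(12*√2 + 9) = -96 - 2*(9 + 12*√2) = -96 + (-18 - 24*√2) = -114 - 24*√2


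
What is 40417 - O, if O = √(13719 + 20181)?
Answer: 40417 - 10*√339 ≈ 40233.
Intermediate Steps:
O = 10*√339 (O = √33900 = 10*√339 ≈ 184.12)
40417 - O = 40417 - 10*√339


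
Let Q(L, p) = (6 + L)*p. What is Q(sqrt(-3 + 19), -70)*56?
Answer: -39200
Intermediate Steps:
Q(L, p) = p*(6 + L)
Q(sqrt(-3 + 19), -70)*56 = -70*(6 + sqrt(-3 + 19))*56 = -70*(6 + sqrt(16))*56 = -70*(6 + 4)*56 = -70*10*56 = -700*56 = -39200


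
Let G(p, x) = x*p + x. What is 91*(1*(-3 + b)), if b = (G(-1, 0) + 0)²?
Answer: -273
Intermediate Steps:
G(p, x) = x + p*x (G(p, x) = p*x + x = x + p*x)
b = 0 (b = (0*(1 - 1) + 0)² = (0*0 + 0)² = (0 + 0)² = 0² = 0)
91*(1*(-3 + b)) = 91*(1*(-3 + 0)) = 91*(1*(-3)) = 91*(-3) = -273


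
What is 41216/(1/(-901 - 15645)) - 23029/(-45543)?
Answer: -31058501342219/45543 ≈ -6.8196e+8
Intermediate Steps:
41216/(1/(-901 - 15645)) - 23029/(-45543) = 41216/(1/(-16546)) - 23029*(-1/45543) = 41216/(-1/16546) + 23029/45543 = 41216*(-16546) + 23029/45543 = -681959936 + 23029/45543 = -31058501342219/45543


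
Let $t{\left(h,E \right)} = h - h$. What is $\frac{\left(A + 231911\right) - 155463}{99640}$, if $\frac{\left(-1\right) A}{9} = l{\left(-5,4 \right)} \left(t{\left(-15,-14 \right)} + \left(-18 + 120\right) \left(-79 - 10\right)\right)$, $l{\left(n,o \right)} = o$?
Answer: $\frac{50407}{12455} \approx 4.0471$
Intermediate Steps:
$t{\left(h,E \right)} = 0$
$A = 326808$ ($A = - 9 \cdot 4 \left(0 + \left(-18 + 120\right) \left(-79 - 10\right)\right) = - 9 \cdot 4 \left(0 + 102 \left(-89\right)\right) = - 9 \cdot 4 \left(0 - 9078\right) = - 9 \cdot 4 \left(-9078\right) = \left(-9\right) \left(-36312\right) = 326808$)
$\frac{\left(A + 231911\right) - 155463}{99640} = \frac{\left(326808 + 231911\right) - 155463}{99640} = \left(558719 - 155463\right) \frac{1}{99640} = 403256 \cdot \frac{1}{99640} = \frac{50407}{12455}$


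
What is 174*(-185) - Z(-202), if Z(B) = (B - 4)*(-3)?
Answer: -32808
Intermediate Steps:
Z(B) = 12 - 3*B (Z(B) = (-4 + B)*(-3) = 12 - 3*B)
174*(-185) - Z(-202) = 174*(-185) - (12 - 3*(-202)) = -32190 - (12 + 606) = -32190 - 1*618 = -32190 - 618 = -32808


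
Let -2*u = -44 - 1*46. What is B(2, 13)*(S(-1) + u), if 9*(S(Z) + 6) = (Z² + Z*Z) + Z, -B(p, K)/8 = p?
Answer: -5632/9 ≈ -625.78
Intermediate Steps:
B(p, K) = -8*p
S(Z) = -6 + Z/9 + 2*Z²/9 (S(Z) = -6 + ((Z² + Z*Z) + Z)/9 = -6 + ((Z² + Z²) + Z)/9 = -6 + (2*Z² + Z)/9 = -6 + (Z + 2*Z²)/9 = -6 + (Z/9 + 2*Z²/9) = -6 + Z/9 + 2*Z²/9)
u = 45 (u = -(-44 - 1*46)/2 = -(-44 - 46)/2 = -½*(-90) = 45)
B(2, 13)*(S(-1) + u) = (-8*2)*((-6 + (⅑)*(-1) + (2/9)*(-1)²) + 45) = -16*((-6 - ⅑ + (2/9)*1) + 45) = -16*((-6 - ⅑ + 2/9) + 45) = -16*(-53/9 + 45) = -16*352/9 = -5632/9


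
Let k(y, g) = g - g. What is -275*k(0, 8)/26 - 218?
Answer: -218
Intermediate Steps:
k(y, g) = 0
-275*k(0, 8)/26 - 218 = -0/26 - 218 = -275*0 - 218 = 0 - 218 = -218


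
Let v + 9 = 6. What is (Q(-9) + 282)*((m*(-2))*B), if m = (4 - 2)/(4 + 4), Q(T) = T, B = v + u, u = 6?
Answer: -819/2 ≈ -409.50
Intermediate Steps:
v = -3 (v = -9 + 6 = -3)
B = 3 (B = -3 + 6 = 3)
m = ¼ (m = 2/8 = 2*(⅛) = ¼ ≈ 0.25000)
(Q(-9) + 282)*((m*(-2))*B) = (-9 + 282)*(((¼)*(-2))*3) = 273*(-½*3) = 273*(-3/2) = -819/2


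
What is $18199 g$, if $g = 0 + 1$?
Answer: $18199$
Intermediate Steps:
$g = 1$
$18199 g = 18199 \cdot 1 = 18199$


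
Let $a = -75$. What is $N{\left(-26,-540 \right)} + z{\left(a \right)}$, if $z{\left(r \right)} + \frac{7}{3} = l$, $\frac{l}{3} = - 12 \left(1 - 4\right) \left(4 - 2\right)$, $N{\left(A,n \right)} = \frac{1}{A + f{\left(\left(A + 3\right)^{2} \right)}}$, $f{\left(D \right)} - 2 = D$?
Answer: $\frac{323708}{1515} \approx 213.67$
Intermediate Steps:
$f{\left(D \right)} = 2 + D$
$N{\left(A,n \right)} = \frac{1}{2 + A + \left(3 + A\right)^{2}}$ ($N{\left(A,n \right)} = \frac{1}{A + \left(2 + \left(A + 3\right)^{2}\right)} = \frac{1}{A + \left(2 + \left(3 + A\right)^{2}\right)} = \frac{1}{2 + A + \left(3 + A\right)^{2}}$)
$l = 216$ ($l = 3 \left(- 12 \left(1 - 4\right) \left(4 - 2\right)\right) = 3 \left(- 12 \left(\left(-3\right) 2\right)\right) = 3 \left(\left(-12\right) \left(-6\right)\right) = 3 \cdot 72 = 216$)
$z{\left(r \right)} = \frac{641}{3}$ ($z{\left(r \right)} = - \frac{7}{3} + 216 = \frac{641}{3}$)
$N{\left(-26,-540 \right)} + z{\left(a \right)} = \frac{1}{2 - 26 + \left(3 - 26\right)^{2}} + \frac{641}{3} = \frac{1}{2 - 26 + \left(-23\right)^{2}} + \frac{641}{3} = \frac{1}{2 - 26 + 529} + \frac{641}{3} = \frac{1}{505} + \frac{641}{3} = \frac{323708}{1515}$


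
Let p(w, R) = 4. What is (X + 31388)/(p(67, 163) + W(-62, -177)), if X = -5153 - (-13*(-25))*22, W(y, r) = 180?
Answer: 19085/184 ≈ 103.72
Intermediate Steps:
X = -12303 (X = -5153 - 325*22 = -5153 - 1*7150 = -5153 - 7150 = -12303)
(X + 31388)/(p(67, 163) + W(-62, -177)) = (-12303 + 31388)/(4 + 180) = 19085/184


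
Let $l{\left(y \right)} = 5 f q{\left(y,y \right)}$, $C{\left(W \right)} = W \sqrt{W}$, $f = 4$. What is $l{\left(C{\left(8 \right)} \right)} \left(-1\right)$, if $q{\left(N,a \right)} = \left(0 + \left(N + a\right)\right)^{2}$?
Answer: $-40960$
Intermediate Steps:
$q{\left(N,a \right)} = \left(N + a\right)^{2}$
$C{\left(W \right)} = W^{\frac{3}{2}}$
$l{\left(y \right)} = 80 y^{2}$ ($l{\left(y \right)} = 5 \cdot 4 \left(y + y\right)^{2} = 20 \left(2 y\right)^{2} = 20 \cdot 4 y^{2} = 80 y^{2}$)
$l{\left(C{\left(8 \right)} \right)} \left(-1\right) = 80 \left(8^{\frac{3}{2}}\right)^{2} \left(-1\right) = 80 \left(16 \sqrt{2}\right)^{2} \left(-1\right) = 80 \cdot 512 \left(-1\right) = 40960 \left(-1\right) = -40960$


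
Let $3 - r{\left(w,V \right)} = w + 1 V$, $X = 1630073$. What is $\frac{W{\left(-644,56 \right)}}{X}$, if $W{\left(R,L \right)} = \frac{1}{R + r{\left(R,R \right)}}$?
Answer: $\frac{1}{1054657231} \approx 9.4817 \cdot 10^{-10}$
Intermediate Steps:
$r{\left(w,V \right)} = 3 - V - w$ ($r{\left(w,V \right)} = 3 - \left(w + 1 V\right) = 3 - \left(w + V\right) = 3 - \left(V + w\right) = 3 - V - w$)
$W{\left(R,L \right)} = \frac{1}{3 - R}$ ($W{\left(R,L \right)} = \frac{1}{R - \left(-3 + 2 R\right)} = \frac{1}{3 - R}$)
$\frac{W{\left(-644,56 \right)}}{X} = \frac{1}{\left(3 - -644\right) 1630073} = \frac{1}{3 + 644} \cdot \frac{1}{1630073} = \frac{1}{647} \cdot \frac{1}{1630073} = \frac{1}{1054657231}$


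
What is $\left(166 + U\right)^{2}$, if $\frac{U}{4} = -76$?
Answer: $19044$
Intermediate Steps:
$U = -304$ ($U = 4 \left(-76\right) = -304$)
$\left(166 + U\right)^{2} = \left(166 - 304\right)^{2} = \left(-138\right)^{2} = 19044$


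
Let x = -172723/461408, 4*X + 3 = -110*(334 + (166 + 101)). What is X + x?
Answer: -7626439499/461408 ≈ -16529.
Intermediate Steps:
X = -66113/4 (X = -¾ + (-110*(334 + (166 + 101)))/4 = -¾ + (-110*(334 + 267))/4 = -¾ + (-110*601)/4 = -¾ + (¼)*(-66110) = -¾ - 33055/2 = -66113/4 ≈ -16528.)
x = -172723/461408 (x = -172723*1/461408 = -172723/461408 ≈ -0.37434)
X + x = -66113/4 - 172723/461408 = -7626439499/461408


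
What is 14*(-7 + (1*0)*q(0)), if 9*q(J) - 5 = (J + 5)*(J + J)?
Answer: -98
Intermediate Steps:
q(J) = 5/9 + 2*J*(5 + J)/9 (q(J) = 5/9 + ((J + 5)*(J + J))/9 = 5/9 + ((5 + J)*(2*J))/9 = 5/9 + (2*J*(5 + J))/9 = 5/9 + 2*J*(5 + J)/9)
14*(-7 + (1*0)*q(0)) = 14*(-7 + (1*0)*(5/9 + (2/9)*0**2 + (10/9)*0)) = 14*(-7 + 0*(5/9 + (2/9)*0 + 0)) = 14*(-7 + 0*(5/9 + 0 + 0)) = 14*(-7 + 0*(5/9)) = 14*(-7 + 0) = 14*(-7) = -98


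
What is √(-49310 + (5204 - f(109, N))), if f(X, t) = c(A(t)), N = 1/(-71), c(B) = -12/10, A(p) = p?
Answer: 2*I*√275655/5 ≈ 210.01*I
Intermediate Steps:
c(B) = -6/5 (c(B) = -12*⅒ = -6/5)
N = -1/71 ≈ -0.014085
f(X, t) = -6/5
√(-49310 + (5204 - f(109, N))) = √(-49310 + (5204 - 1*(-6/5))) = √(-49310 + (5204 + 6/5)) = √(-49310 + 26026/5) = √(-220524/5) = 2*I*√275655/5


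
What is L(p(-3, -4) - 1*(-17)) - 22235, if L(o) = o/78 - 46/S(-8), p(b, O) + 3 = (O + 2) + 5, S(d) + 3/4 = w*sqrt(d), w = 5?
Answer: -5565367361/250302 + 7360*I*sqrt(2)/3209 ≈ -22235.0 + 3.2436*I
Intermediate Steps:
S(d) = -3/4 + 5*sqrt(d)
p(b, O) = 4 + O (p(b, O) = -3 + ((O + 2) + 5) = -3 + ((2 + O) + 5) = -3 + (7 + O) = 4 + O)
L(o) = -46/(-3/4 + 10*I*sqrt(2)) + o/78 (L(o) = o/78 - 46/(-3/4 + 5*sqrt(-8)) = o*(1/78) - 46/(-3/4 + 5*(2*I*sqrt(2))) = o/78 - 46/(-3/4 + 10*I*sqrt(2)) = -46/(-3/4 + 10*I*sqrt(2)) + o/78)
L(p(-3, -4) - 1*(-17)) - 22235 = (552/3209 + ((4 - 4) - 1*(-17))/78 + 7360*I*sqrt(2)/3209) - 22235 = (552/3209 + (0 + 17)/78 + 7360*I*sqrt(2)/3209) - 22235 = (552/3209 + (1/78)*17 + 7360*I*sqrt(2)/3209) - 22235 = (552/3209 + 17/78 + 7360*I*sqrt(2)/3209) - 22235 = (97609/250302 + 7360*I*sqrt(2)/3209) - 22235 = -5565367361/250302 + 7360*I*sqrt(2)/3209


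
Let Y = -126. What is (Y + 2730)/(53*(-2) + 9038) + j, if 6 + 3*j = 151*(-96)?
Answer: -1541953/319 ≈ -4833.7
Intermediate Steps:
j = -4834 (j = -2 + (151*(-96))/3 = -2 + (⅓)*(-14496) = -2 - 4832 = -4834)
(Y + 2730)/(53*(-2) + 9038) + j = (-126 + 2730)/(53*(-2) + 9038) - 4834 = 2604/(-106 + 9038) - 4834 = 2604/8932 - 4834 = 2604*(1/8932) - 4834 = 93/319 - 4834 = -1541953/319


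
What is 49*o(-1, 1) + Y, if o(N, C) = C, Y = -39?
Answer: 10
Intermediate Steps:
49*o(-1, 1) + Y = 49*1 - 39 = 49 - 39 = 10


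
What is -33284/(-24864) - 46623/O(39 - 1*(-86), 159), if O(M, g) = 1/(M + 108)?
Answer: -67525388023/6216 ≈ -1.0863e+7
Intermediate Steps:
O(M, g) = 1/(108 + M)
-33284/(-24864) - 46623/O(39 - 1*(-86), 159) = -33284/(-24864) - (6853581 + 4009578) = -33284*(-1/24864) - 46623/(1/(108 + (39 + 86))) = 8321/6216 - 46623/(1/(108 + 125)) = 8321/6216 - 46623/(1/233) = 8321/6216 - 46623/1/233 = 8321/6216 - 46623*233 = 8321/6216 - 10863159 = -67525388023/6216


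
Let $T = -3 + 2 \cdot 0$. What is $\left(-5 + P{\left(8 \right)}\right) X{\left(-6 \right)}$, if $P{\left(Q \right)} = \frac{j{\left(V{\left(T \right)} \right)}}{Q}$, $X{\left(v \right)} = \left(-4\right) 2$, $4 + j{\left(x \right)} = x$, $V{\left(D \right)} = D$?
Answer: $47$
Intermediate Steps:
$T = -3$ ($T = -3 + 0 = -3$)
$j{\left(x \right)} = -4 + x$
$X{\left(v \right)} = -8$
$P{\left(Q \right)} = - \frac{7}{Q}$ ($P{\left(Q \right)} = \frac{-4 - 3}{Q} = - \frac{7}{Q}$)
$\left(-5 + P{\left(8 \right)}\right) X{\left(-6 \right)} = \left(-5 - \frac{7}{8}\right) \left(-8\right) = \left(- \frac{47}{8}\right) \left(-8\right) = 47$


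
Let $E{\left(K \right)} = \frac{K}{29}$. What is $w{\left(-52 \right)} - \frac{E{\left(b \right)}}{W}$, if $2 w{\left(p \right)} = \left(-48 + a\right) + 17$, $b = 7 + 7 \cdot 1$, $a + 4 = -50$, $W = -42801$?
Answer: $- \frac{105504437}{2482458} \approx -42.5$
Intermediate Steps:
$a = -54$ ($a = -4 - 50 = -54$)
$b = 14$ ($b = 7 + 7 = 14$)
$E{\left(K \right)} = \frac{K}{29}$
$w{\left(p \right)} = - \frac{85}{2}$ ($w{\left(p \right)} = \frac{\left(-48 - 54\right) + 17}{2} = \frac{-102 + 17}{2} = \frac{1}{2} \left(-85\right) = - \frac{85}{2}$)
$w{\left(-52 \right)} - \frac{E{\left(b \right)}}{W} = - \frac{85}{2} - \frac{\frac{1}{29} \cdot 14}{-42801} = - \frac{85}{2} - \frac{14}{29} \left(- \frac{1}{42801}\right) = - \frac{85}{2} - - \frac{14}{1241229} = - \frac{85}{2} + \frac{14}{1241229} = - \frac{105504437}{2482458}$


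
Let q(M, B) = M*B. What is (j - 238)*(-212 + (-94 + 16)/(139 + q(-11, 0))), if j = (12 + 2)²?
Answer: 1240932/139 ≈ 8927.6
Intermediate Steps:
q(M, B) = B*M
j = 196 (j = 14² = 196)
(j - 238)*(-212 + (-94 + 16)/(139 + q(-11, 0))) = (196 - 238)*(-212 + (-94 + 16)/(139 + 0*(-11))) = -42*(-212 - 78/(139 + 0)) = -42*(-212 - 78/139) = -42*(-29546/139) = 1240932/139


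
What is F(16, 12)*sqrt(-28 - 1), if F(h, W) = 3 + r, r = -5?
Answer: -2*I*sqrt(29) ≈ -10.77*I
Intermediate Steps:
F(h, W) = -2 (F(h, W) = 3 - 5 = -2)
F(16, 12)*sqrt(-28 - 1) = -2*sqrt(-28 - 1) = -2*I*sqrt(29)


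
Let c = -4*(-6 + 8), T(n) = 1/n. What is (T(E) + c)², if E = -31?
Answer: 62001/961 ≈ 64.517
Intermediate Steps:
c = -8 (c = -4*2 = -8)
(T(E) + c)² = (1/(-31) - 8)² = (-1/31 - 8)² = (-249/31)² = 62001/961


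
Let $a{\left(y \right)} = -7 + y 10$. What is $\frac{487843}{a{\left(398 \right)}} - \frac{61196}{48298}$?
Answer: $\frac{11659354753}{95943977} \approx 121.52$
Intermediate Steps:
$a{\left(y \right)} = -7 + 10 y$
$\frac{487843}{a{\left(398 \right)}} - \frac{61196}{48298} = \frac{487843}{-7 + 10 \cdot 398} - \frac{61196}{48298} = \frac{487843}{-7 + 3980} - \frac{30598}{24149} = \frac{487843}{3973} - \frac{30598}{24149} = \frac{11659354753}{95943977}$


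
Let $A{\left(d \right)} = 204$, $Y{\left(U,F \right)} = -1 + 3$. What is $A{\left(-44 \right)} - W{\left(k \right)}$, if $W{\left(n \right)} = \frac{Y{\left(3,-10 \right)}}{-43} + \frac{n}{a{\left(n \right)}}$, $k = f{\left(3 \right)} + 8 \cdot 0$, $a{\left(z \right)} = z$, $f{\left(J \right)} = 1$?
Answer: $\frac{8731}{43} \approx 203.05$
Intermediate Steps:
$Y{\left(U,F \right)} = 2$
$k = 1$ ($k = 1 + 8 \cdot 0 = 1 + 0 = 1$)
$W{\left(n \right)} = \frac{41}{43}$ ($W{\left(n \right)} = \frac{2}{-43} + \frac{n}{n} = 2 \left(- \frac{1}{43}\right) + 1 = - \frac{2}{43} + 1 = \frac{41}{43}$)
$A{\left(-44 \right)} - W{\left(k \right)} = 204 - \frac{41}{43} = \frac{8731}{43}$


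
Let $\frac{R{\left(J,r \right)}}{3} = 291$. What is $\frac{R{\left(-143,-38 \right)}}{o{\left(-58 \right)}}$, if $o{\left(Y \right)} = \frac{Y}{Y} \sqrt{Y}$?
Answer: $- \frac{873 i \sqrt{58}}{58} \approx - 114.63 i$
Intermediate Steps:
$R{\left(J,r \right)} = 873$ ($R{\left(J,r \right)} = 3 \cdot 291 = 873$)
$o{\left(Y \right)} = \sqrt{Y}$ ($o{\left(Y \right)} = 1 \sqrt{Y} = \sqrt{Y}$)
$\frac{R{\left(-143,-38 \right)}}{o{\left(-58 \right)}} = \frac{873}{\sqrt{-58}} = \frac{873}{i \sqrt{58}} = 873 \left(- \frac{i \sqrt{58}}{58}\right) = - \frac{873 i \sqrt{58}}{58}$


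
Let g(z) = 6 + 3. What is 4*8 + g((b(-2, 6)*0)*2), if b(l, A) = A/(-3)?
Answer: 41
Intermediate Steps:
b(l, A) = -A/3 (b(l, A) = A*(-⅓) = -A/3)
g(z) = 9
4*8 + g((b(-2, 6)*0)*2) = 4*8 + 9 = 32 + 9 = 41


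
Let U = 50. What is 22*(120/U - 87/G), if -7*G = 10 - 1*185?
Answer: -594/25 ≈ -23.760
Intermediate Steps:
G = 25 (G = -(10 - 1*185)/7 = -(10 - 185)/7 = -⅐*(-175) = 25)
22*(120/U - 87/G) = 22*(120/50 - 87/25) = 22*(120*(1/50) - 87*1/25) = 22*(12/5 - 87/25) = 22*(-27/25) = -594/25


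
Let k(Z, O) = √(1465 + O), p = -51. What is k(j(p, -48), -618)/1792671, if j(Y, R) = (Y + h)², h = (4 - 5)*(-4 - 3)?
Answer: 11*√7/1792671 ≈ 1.6235e-5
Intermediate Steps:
h = 7 (h = -1*(-7) = 7)
j(Y, R) = (7 + Y)² (j(Y, R) = (Y + 7)² = (7 + Y)²)
k(j(p, -48), -618)/1792671 = √(1465 - 618)/1792671 = √847*(1/1792671) = (11*√7)*(1/1792671) = 11*√7/1792671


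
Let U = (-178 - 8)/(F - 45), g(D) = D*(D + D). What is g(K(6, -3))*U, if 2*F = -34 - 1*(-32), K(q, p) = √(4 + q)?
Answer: 1860/23 ≈ 80.870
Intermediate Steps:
g(D) = 2*D² (g(D) = D*(2*D) = 2*D²)
F = -1 (F = (-34 - 1*(-32))/2 = (-34 + 32)/2 = (½)*(-2) = -1)
U = 93/23 (U = (-178 - 8)/(-1 - 45) = -186/(-46) = -186*(-1/46) = 93/23 ≈ 4.0435)
g(K(6, -3))*U = (2*(√(4 + 6))²)*(93/23) = (2*(√10)²)*(93/23) = (2*10)*(93/23) = 20*(93/23) = 1860/23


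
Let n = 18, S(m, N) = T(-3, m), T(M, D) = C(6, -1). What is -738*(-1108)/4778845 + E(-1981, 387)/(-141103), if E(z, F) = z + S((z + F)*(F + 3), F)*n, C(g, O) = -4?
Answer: 125191456297/674309366035 ≈ 0.18566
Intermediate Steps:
T(M, D) = -4
S(m, N) = -4
E(z, F) = -72 + z (E(z, F) = z - 4*18 = z - 72 = -72 + z)
-738*(-1108)/4778845 + E(-1981, 387)/(-141103) = -738*(-1108)/4778845 + (-72 - 1981)/(-141103) = 817704*(1/4778845) - 2053*(-1/141103) = 817704/4778845 + 2053/141103 = 125191456297/674309366035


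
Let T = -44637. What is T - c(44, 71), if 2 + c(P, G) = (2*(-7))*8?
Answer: -44523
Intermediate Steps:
c(P, G) = -114 (c(P, G) = -2 + (2*(-7))*8 = -2 - 14*8 = -2 - 112 = -114)
T - c(44, 71) = -44637 - 1*(-114) = -44637 + 114 = -44523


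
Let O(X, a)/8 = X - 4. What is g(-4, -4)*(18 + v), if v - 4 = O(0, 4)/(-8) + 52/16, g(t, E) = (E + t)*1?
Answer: -234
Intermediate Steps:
g(t, E) = E + t
O(X, a) = -32 + 8*X (O(X, a) = 8*(X - 4) = 8*(-4 + X) = -32 + 8*X)
v = 45/4 (v = 4 + ((-32 + 8*0)/(-8) + 52/16) = 4 + ((-32 + 0)*(-⅛) + 52*(1/16)) = 4 + (-32*(-⅛) + 13/4) = 4 + (4 + 13/4) = 4 + 29/4 = 45/4 ≈ 11.250)
g(-4, -4)*(18 + v) = (-4 - 4)*(18 + 45/4) = -8*117/4 = -234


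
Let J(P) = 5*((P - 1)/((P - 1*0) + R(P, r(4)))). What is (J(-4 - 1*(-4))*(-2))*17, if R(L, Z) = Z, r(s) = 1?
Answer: 170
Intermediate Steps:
J(P) = 5*(-1 + P)/(1 + P) (J(P) = 5*((P - 1)/((P - 1*0) + 1)) = 5*((-1 + P)/((P + 0) + 1)) = 5*((-1 + P)/(P + 1)) = 5*((-1 + P)/(1 + P)) = 5*(-1 + P)/(1 + P))
(J(-4 - 1*(-4))*(-2))*17 = ((5*(-1 + (-4 - 1*(-4)))/(1 + (-4 - 1*(-4))))*(-2))*17 = ((5*(-1 + (-4 + 4))/(1 + (-4 + 4)))*(-2))*17 = ((5*(-1 + 0)/(1 + 0))*(-2))*17 = ((5*(-1)/1)*(-2))*17 = ((5*1*(-1))*(-2))*17 = -5*(-2)*17 = 10*17 = 170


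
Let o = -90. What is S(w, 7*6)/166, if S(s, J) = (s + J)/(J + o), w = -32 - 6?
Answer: -1/1992 ≈ -0.00050201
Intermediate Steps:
w = -38
S(s, J) = (J + s)/(-90 + J) (S(s, J) = (s + J)/(J - 90) = (J + s)/(-90 + J))
S(w, 7*6)/166 = ((7*6 - 38)/(-90 + 7*6))/166 = ((42 - 38)/(-90 + 42))*(1/166) = (4/(-48))*(1/166) = -1/48*4*(1/166) = -1/12*1/166 = -1/1992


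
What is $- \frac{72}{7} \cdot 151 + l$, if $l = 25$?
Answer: $- \frac{10697}{7} \approx -1528.1$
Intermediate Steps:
$- \frac{72}{7} \cdot 151 + l = - \frac{72}{7} \cdot 151 + 25 = \left(-72\right) \frac{1}{7} \cdot 151 + 25 = \left(- \frac{72}{7}\right) 151 + 25 = - \frac{10872}{7} + 25 = - \frac{10697}{7}$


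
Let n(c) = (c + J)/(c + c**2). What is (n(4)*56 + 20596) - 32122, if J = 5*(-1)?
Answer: -57644/5 ≈ -11529.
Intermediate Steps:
J = -5
n(c) = (-5 + c)/(c + c**2) (n(c) = (c - 5)/(c + c**2) = (-5 + c)/(c + c**2))
(n(4)*56 + 20596) - 32122 = (((-5 + 4)/(4*(1 + 4)))*56 + 20596) - 32122 = (((1/4)*(-1)/5)*56 + 20596) - 32122 = (((1/4)*(1/5)*(-1))*56 + 20596) - 32122 = (-1/20*56 + 20596) - 32122 = (-14/5 + 20596) - 32122 = 102966/5 - 32122 = -57644/5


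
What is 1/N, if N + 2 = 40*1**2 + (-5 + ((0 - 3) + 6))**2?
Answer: 1/42 ≈ 0.023810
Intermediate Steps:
N = 42 (N = -2 + (40*1**2 + (-5 + ((0 - 3) + 6))**2) = -2 + (40*1 + (-5 + (-3 + 6))**2) = -2 + (40 + (-5 + 3)**2) = -2 + (40 + (-2)**2) = -2 + (40 + 4) = -2 + 44 = 42)
1/N = 1/42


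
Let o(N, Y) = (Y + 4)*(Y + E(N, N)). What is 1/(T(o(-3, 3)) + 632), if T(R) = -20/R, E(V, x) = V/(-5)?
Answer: 63/39766 ≈ 0.0015843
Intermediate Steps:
E(V, x) = -V/5 (E(V, x) = V*(-1/5) = -V/5)
o(N, Y) = (4 + Y)*(Y - N/5) (o(N, Y) = (Y + 4)*(Y - N/5) = (4 + Y)*(Y - N/5))
1/(T(o(-3, 3)) + 632) = 1/(-20/(3**2 + 4*3 - 4/5*(-3) - 1/5*(-3)*3) + 632) = 1/(-20/(9 + 12 + 12/5 + 9/5) + 632) = 1/(-20/126/5 + 632) = 1/(-20*5/126 + 632) = 1/(-50/63 + 632) = 1/(39766/63) = 63/39766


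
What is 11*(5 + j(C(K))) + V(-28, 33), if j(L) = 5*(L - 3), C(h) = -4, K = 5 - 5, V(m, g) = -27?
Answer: -357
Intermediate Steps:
K = 0
j(L) = -15 + 5*L (j(L) = 5*(-3 + L) = -15 + 5*L)
11*(5 + j(C(K))) + V(-28, 33) = 11*(5 + (-15 + 5*(-4))) - 27 = 11*(5 + (-15 - 20)) - 27 = 11*(5 - 35) - 27 = 11*(-30) - 27 = -330 - 27 = -357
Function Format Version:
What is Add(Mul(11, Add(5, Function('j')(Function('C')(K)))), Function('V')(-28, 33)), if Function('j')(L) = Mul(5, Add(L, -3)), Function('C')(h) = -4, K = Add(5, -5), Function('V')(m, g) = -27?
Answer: -357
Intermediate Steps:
K = 0
Function('j')(L) = Add(-15, Mul(5, L)) (Function('j')(L) = Mul(5, Add(-3, L)) = Add(-15, Mul(5, L)))
Add(Mul(11, Add(5, Function('j')(Function('C')(K)))), Function('V')(-28, 33)) = Add(Mul(11, Add(5, Add(-15, Mul(5, -4)))), -27) = Add(Mul(11, Add(5, Add(-15, -20))), -27) = Add(Mul(11, Add(5, -35)), -27) = Add(Mul(11, -30), -27) = Add(-330, -27) = -357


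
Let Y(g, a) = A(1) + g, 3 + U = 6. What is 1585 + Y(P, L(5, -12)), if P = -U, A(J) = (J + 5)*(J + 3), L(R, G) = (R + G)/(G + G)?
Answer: 1606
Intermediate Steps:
U = 3 (U = -3 + 6 = 3)
L(R, G) = (G + R)/(2*G) (L(R, G) = (G + R)/((2*G)) = (G + R)*(1/(2*G)) = (G + R)/(2*G))
A(J) = (3 + J)*(5 + J) (A(J) = (5 + J)*(3 + J) = (3 + J)*(5 + J))
P = -3 (P = -1*3 = -3)
Y(g, a) = 24 + g (Y(g, a) = (15 + 1² + 8*1) + g = (15 + 1 + 8) + g = 24 + g)
1585 + Y(P, L(5, -12)) = 1585 + (24 - 3) = 1585 + 21 = 1606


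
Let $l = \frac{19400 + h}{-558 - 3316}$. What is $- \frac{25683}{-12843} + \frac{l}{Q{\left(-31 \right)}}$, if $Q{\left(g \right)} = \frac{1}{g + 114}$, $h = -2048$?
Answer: $- \frac{3066199691}{8292297} \approx -369.76$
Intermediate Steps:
$Q{\left(g \right)} = \frac{1}{114 + g}$
$l = - \frac{8676}{1937}$ ($l = \frac{19400 - 2048}{-558 - 3316} = \frac{17352}{-3874} = 17352 \left(- \frac{1}{3874}\right) = - \frac{8676}{1937} \approx -4.4791$)
$- \frac{25683}{-12843} + \frac{l}{Q{\left(-31 \right)}} = - \frac{25683}{-12843} - \frac{8676}{1937 \frac{1}{114 - 31}} = \left(-25683\right) \left(- \frac{1}{12843}\right) - \frac{8676}{1937 \cdot \frac{1}{83}} = \frac{8561}{4281} - \frac{8676 \frac{1}{\frac{1}{83}}}{1937} = \frac{8561}{4281} - \frac{720108}{1937} = - \frac{3066199691}{8292297}$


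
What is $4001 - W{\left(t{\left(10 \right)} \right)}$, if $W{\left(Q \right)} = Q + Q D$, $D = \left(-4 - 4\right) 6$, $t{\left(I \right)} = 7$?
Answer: $4330$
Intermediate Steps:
$D = -48$ ($D = \left(-8\right) 6 = -48$)
$W{\left(Q \right)} = - 47 Q$ ($W{\left(Q \right)} = Q + Q \left(-48\right) = Q - 48 Q = - 47 Q$)
$4001 - W{\left(t{\left(10 \right)} \right)} = 4001 - \left(-47\right) 7 = 4001 - -329 = 4001 + 329 = 4330$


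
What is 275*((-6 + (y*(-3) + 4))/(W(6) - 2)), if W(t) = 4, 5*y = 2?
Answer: -440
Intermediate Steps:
y = ⅖ (y = (⅕)*2 = ⅖ ≈ 0.40000)
275*((-6 + (y*(-3) + 4))/(W(6) - 2)) = 275*((-6 + ((⅖)*(-3) + 4))/(4 - 2)) = 275*((-6 + (-6/5 + 4))/2) = 275*((-6 + 14/5)*(½)) = 275*(-16/5*½) = 275*(-8/5) = -440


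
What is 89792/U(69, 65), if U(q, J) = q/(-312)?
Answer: -406016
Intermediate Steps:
U(q, J) = -q/312 (U(q, J) = q*(-1/312) = -q/312)
89792/U(69, 65) = 89792/((-1/312*69)) = 89792/(-23/104) = 89792*(-104/23) = -406016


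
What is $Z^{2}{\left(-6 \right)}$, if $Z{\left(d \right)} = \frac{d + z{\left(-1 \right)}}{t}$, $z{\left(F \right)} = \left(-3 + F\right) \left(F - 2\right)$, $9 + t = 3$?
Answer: $1$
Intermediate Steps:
$t = -6$ ($t = -9 + 3 = -6$)
$z{\left(F \right)} = \left(-3 + F\right) \left(-2 + F\right)$
$Z{\left(d \right)} = -2 - \frac{d}{6}$ ($Z{\left(d \right)} = \frac{d + \left(6 + \left(-1\right)^{2} - -5\right)}{-6} = \left(d + \left(6 + 1 + 5\right)\right) \left(- \frac{1}{6}\right) = \left(d + 12\right) \left(- \frac{1}{6}\right) = \left(12 + d\right) \left(- \frac{1}{6}\right) = -2 - \frac{d}{6}$)
$Z^{2}{\left(-6 \right)} = \left(-2 - -1\right)^{2} = \left(-2 + 1\right)^{2} = \left(-1\right)^{2} = 1$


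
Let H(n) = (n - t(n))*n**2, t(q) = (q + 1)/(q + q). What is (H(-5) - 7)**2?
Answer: 20164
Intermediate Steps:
t(q) = (1 + q)/(2*q) (t(q) = (1 + q)/((2*q)) = (1 + q)*(1/(2*q)) = (1 + q)/(2*q))
H(n) = n**2*(n - (1 + n)/(2*n)) (H(n) = (n - (1 + n)/(2*n))*n**2 = n**2*(n - (1 + n)/(2*n)))
(H(-5) - 7)**2 = ((1/2)*(-5)*(-1 - 1*(-5) + 2*(-5)**2) - 7)**2 = ((1/2)*(-5)*(-1 + 5 + 2*25) - 7)**2 = ((1/2)*(-5)*(-1 + 5 + 50) - 7)**2 = ((1/2)*(-5)*54 - 7)**2 = (-135 - 7)**2 = (-142)**2 = 20164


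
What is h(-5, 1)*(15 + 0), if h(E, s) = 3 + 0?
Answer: 45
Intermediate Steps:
h(E, s) = 3
h(-5, 1)*(15 + 0) = 3*(15 + 0) = 3*15 = 45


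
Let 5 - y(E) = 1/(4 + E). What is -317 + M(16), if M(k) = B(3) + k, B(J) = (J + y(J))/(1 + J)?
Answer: -8373/28 ≈ -299.04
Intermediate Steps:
y(E) = 5 - 1/(4 + E)
B(J) = (J + (19 + 5*J)/(4 + J))/(1 + J)
M(k) = 55/28 + k (M(k) = (19 + 5*3 + 3*(4 + 3))/((1 + 3)*(4 + 3)) + k = (19 + 15 + 3*7)/(4*7) + k = (¼)*(⅐)*(19 + 15 + 21) + k = (¼)*(⅐)*55 + k = 55/28 + k)
-317 + M(16) = -317 + (55/28 + 16) = -317 + 503/28 = -8373/28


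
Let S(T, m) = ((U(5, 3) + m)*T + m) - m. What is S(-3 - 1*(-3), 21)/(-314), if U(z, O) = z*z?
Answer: 0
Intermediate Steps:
U(z, O) = z²
S(T, m) = T*(25 + m) (S(T, m) = ((5² + m)*T + m) - m = ((25 + m)*T + m) - m = (T*(25 + m) + m) - m = (m + T*(25 + m)) - m = T*(25 + m))
S(-3 - 1*(-3), 21)/(-314) = ((-3 - 1*(-3))*(25 + 21))/(-314) = ((-3 + 3)*46)*(-1/314) = (0*46)*(-1/314) = 0*(-1/314) = 0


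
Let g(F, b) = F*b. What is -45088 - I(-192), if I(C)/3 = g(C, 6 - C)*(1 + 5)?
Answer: 639200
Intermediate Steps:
I(C) = 18*C*(6 - C) (I(C) = 3*((C*(6 - C))*(1 + 5)) = 3*((C*(6 - C))*6) = 3*(6*C*(6 - C)) = 18*C*(6 - C))
-45088 - I(-192) = -45088 - 18*(-192)*(6 - 1*(-192)) = -45088 - 18*(-192)*(6 + 192) = -45088 - 18*(-192)*198 = -45088 - 1*(-684288) = -45088 + 684288 = 639200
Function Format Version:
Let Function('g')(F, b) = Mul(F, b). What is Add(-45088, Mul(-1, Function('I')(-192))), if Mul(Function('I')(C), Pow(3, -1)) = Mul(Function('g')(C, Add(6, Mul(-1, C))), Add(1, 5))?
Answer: 639200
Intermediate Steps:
Function('I')(C) = Mul(18, C, Add(6, Mul(-1, C))) (Function('I')(C) = Mul(3, Mul(Mul(C, Add(6, Mul(-1, C))), Add(1, 5))) = Mul(3, Mul(Mul(C, Add(6, Mul(-1, C))), 6)) = Mul(3, Mul(6, C, Add(6, Mul(-1, C)))) = Mul(18, C, Add(6, Mul(-1, C))))
Add(-45088, Mul(-1, Function('I')(-192))) = Add(-45088, Mul(-1, Mul(18, -192, Add(6, Mul(-1, -192))))) = Add(-45088, Mul(-1, Mul(18, -192, Add(6, 192)))) = Add(-45088, Mul(-1, Mul(18, -192, 198))) = Add(-45088, Mul(-1, -684288)) = Add(-45088, 684288) = 639200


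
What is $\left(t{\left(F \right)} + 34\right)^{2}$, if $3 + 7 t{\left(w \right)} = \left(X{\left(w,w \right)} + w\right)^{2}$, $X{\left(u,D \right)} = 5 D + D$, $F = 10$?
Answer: $\frac{26368225}{49} \approx 5.3813 \cdot 10^{5}$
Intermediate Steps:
$X{\left(u,D \right)} = 6 D$
$t{\left(w \right)} = - \frac{3}{7} + 7 w^{2}$ ($t{\left(w \right)} = - \frac{3}{7} + \frac{\left(6 w + w\right)^{2}}{7} = - \frac{3}{7} + \frac{\left(7 w\right)^{2}}{7} = - \frac{3}{7} + \frac{49 w^{2}}{7} = - \frac{3}{7} + 7 w^{2}$)
$\left(t{\left(F \right)} + 34\right)^{2} = \left(\left(- \frac{3}{7} + 7 \cdot 10^{2}\right) + 34\right)^{2} = \left(\left(- \frac{3}{7} + 7 \cdot 100\right) + 34\right)^{2} = \left(\left(- \frac{3}{7} + 700\right) + 34\right)^{2} = \left(\frac{4897}{7} + 34\right)^{2} = \left(\frac{5135}{7}\right)^{2} = \frac{26368225}{49}$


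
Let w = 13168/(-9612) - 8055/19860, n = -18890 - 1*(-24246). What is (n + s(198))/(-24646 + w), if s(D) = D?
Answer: -17670450888/78418672531 ≈ -0.22533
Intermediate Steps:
n = 5356 (n = -18890 + 24246 = 5356)
w = -5649019/3181572 (w = 13168*(-1/9612) - 8055*1/19860 = -3292/2403 - 537/1324 = -5649019/3181572 ≈ -1.7755)
(n + s(198))/(-24646 + w) = (5356 + 198)/(-24646 - 5649019/3181572) = 5554/(-78418672531/3181572) = 5554*(-3181572/78418672531) = -17670450888/78418672531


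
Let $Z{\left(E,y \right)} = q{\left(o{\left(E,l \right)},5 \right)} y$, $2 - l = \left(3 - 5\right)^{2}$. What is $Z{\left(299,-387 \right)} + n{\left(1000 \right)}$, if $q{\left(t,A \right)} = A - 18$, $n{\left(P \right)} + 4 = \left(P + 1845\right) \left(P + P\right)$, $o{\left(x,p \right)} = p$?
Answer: $5695027$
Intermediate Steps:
$l = -2$ ($l = 2 - \left(3 - 5\right)^{2} = 2 - \left(-2\right)^{2} = 2 - 4 = -2$)
$n{\left(P \right)} = -4 + 2 P \left(1845 + P\right)$ ($n{\left(P \right)} = -4 + \left(P + 1845\right) \left(P + P\right) = -4 + \left(1845 + P\right) 2 P = -4 + 2 P \left(1845 + P\right)$)
$q{\left(t,A \right)} = -18 + A$ ($q{\left(t,A \right)} = A - 18 = -18 + A$)
$Z{\left(E,y \right)} = - 13 y$ ($Z{\left(E,y \right)} = \left(-18 + 5\right) y = - 13 y$)
$Z{\left(299,-387 \right)} + n{\left(1000 \right)} = \left(-13\right) \left(-387\right) + \left(-4 + 2 \cdot 1000^{2} + 3690 \cdot 1000\right) = 5031 + \left(-4 + 2 \cdot 1000000 + 3690000\right) = 5031 + \left(-4 + 2000000 + 3690000\right) = 5031 + 5689996 = 5695027$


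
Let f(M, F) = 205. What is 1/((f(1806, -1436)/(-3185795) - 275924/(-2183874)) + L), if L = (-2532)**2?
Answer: 2180995257/13982413211933107 ≈ 1.5598e-7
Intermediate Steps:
L = 6411024
1/((f(1806, -1436)/(-3185795) - 275924/(-2183874)) + L) = 1/((205/(-3185795) - 275924/(-2183874)) + 6411024) = 1/((205*(-1/3185795) - 275924*(-1/2183874)) + 6411024) = 1/((-41/637159 + 12542/99267) + 6411024) = 1/(275419939/2180995257 + 6411024) = 1/(13982413211933107/2180995257) = 2180995257/13982413211933107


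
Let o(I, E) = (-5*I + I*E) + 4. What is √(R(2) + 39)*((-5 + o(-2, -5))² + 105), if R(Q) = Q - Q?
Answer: 466*√39 ≈ 2910.2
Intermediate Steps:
R(Q) = 0
o(I, E) = 4 - 5*I + E*I (o(I, E) = (-5*I + E*I) + 4 = 4 - 5*I + E*I)
√(R(2) + 39)*((-5 + o(-2, -5))² + 105) = √(0 + 39)*((-5 + (4 - 5*(-2) - 5*(-2)))² + 105) = √39*((-5 + (4 + 10 + 10))² + 105) = √39*((-5 + 24)² + 105) = √39*(19² + 105) = √39*(361 + 105) = √39*466 = 466*√39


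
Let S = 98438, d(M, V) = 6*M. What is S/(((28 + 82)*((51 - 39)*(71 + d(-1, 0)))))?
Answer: 49219/42900 ≈ 1.1473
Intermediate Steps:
S/(((28 + 82)*((51 - 39)*(71 + d(-1, 0))))) = 98438/(((28 + 82)*((51 - 39)*(71 + 6*(-1))))) = 98438/((110*(12*(71 - 6)))) = 98438/((110*(12*65))) = 98438/((110*780)) = 98438/85800 = 98438*(1/85800) = 49219/42900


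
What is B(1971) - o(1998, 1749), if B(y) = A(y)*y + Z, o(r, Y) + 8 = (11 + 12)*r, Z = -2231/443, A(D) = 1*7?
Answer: -14244238/443 ≈ -32154.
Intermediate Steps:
A(D) = 7
Z = -2231/443 (Z = -2231*1/443 = -2231/443 ≈ -5.0361)
o(r, Y) = -8 + 23*r (o(r, Y) = -8 + (11 + 12)*r = -8 + 23*r)
B(y) = -2231/443 + 7*y (B(y) = 7*y - 2231/443 = -2231/443 + 7*y)
B(1971) - o(1998, 1749) = (-2231/443 + 7*1971) - (-8 + 23*1998) = (-2231/443 + 13797) - (-8 + 45954) = 6109840/443 - 1*45946 = 6109840/443 - 45946 = -14244238/443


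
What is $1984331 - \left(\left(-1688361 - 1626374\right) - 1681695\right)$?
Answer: $6980761$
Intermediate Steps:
$1984331 - \left(\left(-1688361 - 1626374\right) - 1681695\right) = 1984331 - \left(-3314735 - 1681695\right) = 1984331 - -4996430 = 1984331 + 4996430 = 6980761$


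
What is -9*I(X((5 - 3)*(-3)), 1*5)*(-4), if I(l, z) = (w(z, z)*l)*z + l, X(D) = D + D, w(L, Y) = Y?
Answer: -11232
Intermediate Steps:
X(D) = 2*D
I(l, z) = l + l*z² (I(l, z) = (z*l)*z + l = (l*z)*z + l = l*z² + l = l + l*z²)
-9*I(X((5 - 3)*(-3)), 1*5)*(-4) = -9*2*((5 - 3)*(-3))*(1 + (1*5)²)*(-4) = -9*2*(2*(-3))*(1 + 5²)*(-4) = -9*2*(-6)*(1 + 25)*(-4) = -(-108)*26*(-4) = -9*(-312)*(-4) = 2808*(-4) = -11232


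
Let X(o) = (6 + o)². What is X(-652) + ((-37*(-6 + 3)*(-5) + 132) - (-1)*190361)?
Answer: 607254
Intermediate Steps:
X(-652) + ((-37*(-6 + 3)*(-5) + 132) - (-1)*190361) = (6 - 652)² + ((-37*(-6 + 3)*(-5) + 132) - (-1)*190361) = (-646)² + ((-(-111)*(-5) + 132) - 1*(-190361)) = 417316 + ((-37*15 + 132) + 190361) = 417316 + ((-555 + 132) + 190361) = 417316 + (-423 + 190361) = 417316 + 189938 = 607254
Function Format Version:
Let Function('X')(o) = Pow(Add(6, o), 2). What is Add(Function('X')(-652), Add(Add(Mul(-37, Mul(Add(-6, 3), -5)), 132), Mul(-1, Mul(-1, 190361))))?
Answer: 607254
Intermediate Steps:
Add(Function('X')(-652), Add(Add(Mul(-37, Mul(Add(-6, 3), -5)), 132), Mul(-1, Mul(-1, 190361)))) = Add(Pow(Add(6, -652), 2), Add(Add(Mul(-37, Mul(Add(-6, 3), -5)), 132), Mul(-1, Mul(-1, 190361)))) = Add(Pow(-646, 2), Add(Add(Mul(-37, Mul(-3, -5)), 132), Mul(-1, -190361))) = Add(417316, Add(Add(Mul(-37, 15), 132), 190361)) = Add(417316, Add(Add(-555, 132), 190361)) = Add(417316, Add(-423, 190361)) = Add(417316, 189938) = 607254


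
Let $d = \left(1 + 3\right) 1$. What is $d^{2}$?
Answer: $16$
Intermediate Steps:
$d = 4$ ($d = 4 \cdot 1 = 4$)
$d^{2} = 4^{2} = 16$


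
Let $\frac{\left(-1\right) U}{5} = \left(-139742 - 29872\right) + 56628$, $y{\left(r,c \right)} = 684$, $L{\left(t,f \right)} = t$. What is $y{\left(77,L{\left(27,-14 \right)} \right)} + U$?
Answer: $565614$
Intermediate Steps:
$U = 564930$ ($U = - 5 \left(\left(-139742 - 29872\right) + 56628\right) = - 5 \left(-169614 + 56628\right) = \left(-5\right) \left(-112986\right) = 564930$)
$y{\left(77,L{\left(27,-14 \right)} \right)} + U = 684 + 564930 = 565614$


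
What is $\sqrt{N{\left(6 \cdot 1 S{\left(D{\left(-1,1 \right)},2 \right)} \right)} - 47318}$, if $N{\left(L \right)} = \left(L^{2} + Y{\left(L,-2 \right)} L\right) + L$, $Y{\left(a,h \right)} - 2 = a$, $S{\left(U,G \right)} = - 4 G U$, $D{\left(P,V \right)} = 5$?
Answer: $\sqrt{67162} \approx 259.16$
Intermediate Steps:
$S{\left(U,G \right)} = - 4 G U$
$Y{\left(a,h \right)} = 2 + a$
$N{\left(L \right)} = L + L^{2} + L \left(2 + L\right)$ ($N{\left(L \right)} = \left(L^{2} + \left(2 + L\right) L\right) + L = \left(L^{2} + L \left(2 + L\right)\right) + L = L + L^{2} + L \left(2 + L\right)$)
$\sqrt{N{\left(6 \cdot 1 S{\left(D{\left(-1,1 \right)},2 \right)} \right)} - 47318} = \sqrt{6 \cdot 1 \left(\left(-4\right) 2 \cdot 5\right) \left(3 + 2 \cdot 6 \cdot 1 \left(\left(-4\right) 2 \cdot 5\right)\right) - 47318} = \sqrt{6 \left(-40\right) \left(3 + 2 \cdot 6 \left(-40\right)\right) - 47318} = \sqrt{- 240 \left(3 + 2 \left(-240\right)\right) - 47318} = \sqrt{- 240 \left(3 - 480\right) - 47318} = \sqrt{\left(-240\right) \left(-477\right) - 47318} = \sqrt{114480 - 47318} = \sqrt{67162}$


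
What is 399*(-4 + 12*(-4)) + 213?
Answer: -20535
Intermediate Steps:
399*(-4 + 12*(-4)) + 213 = 399*(-4 - 48) + 213 = 399*(-52) + 213 = -20748 + 213 = -20535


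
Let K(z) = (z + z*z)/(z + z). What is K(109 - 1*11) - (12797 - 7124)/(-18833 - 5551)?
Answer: 404227/8128 ≈ 49.733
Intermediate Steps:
K(z) = (z + z²)/(2*z) (K(z) = (z + z²)/((2*z)) = (z + z²)*(1/(2*z)) = (z + z²)/(2*z))
K(109 - 1*11) - (12797 - 7124)/(-18833 - 5551) = (½ + (109 - 1*11)/2) - (12797 - 7124)/(-18833 - 5551) = (½ + (109 - 11)/2) - 5673/(-24384) = (½ + (½)*98) - 5673*(-1)/24384 = (½ + 49) - 1*(-1891/8128) = 99/2 + 1891/8128 = 404227/8128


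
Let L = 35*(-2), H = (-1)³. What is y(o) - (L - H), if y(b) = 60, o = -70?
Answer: 129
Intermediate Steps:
H = -1
L = -70
y(o) - (L - H) = 60 - (-70 - 1*(-1)) = 60 - (-70 + 1) = 60 - 1*(-69) = 60 + 69 = 129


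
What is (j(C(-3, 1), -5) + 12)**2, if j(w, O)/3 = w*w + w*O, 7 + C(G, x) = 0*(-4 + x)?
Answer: 69696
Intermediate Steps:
C(G, x) = -7 (C(G, x) = -7 + 0*(-4 + x) = -7 + 0 = -7)
j(w, O) = 3*w**2 + 3*O*w (j(w, O) = 3*(w*w + w*O) = 3*(w**2 + O*w) = 3*w**2 + 3*O*w)
(j(C(-3, 1), -5) + 12)**2 = (3*(-7)*(-5 - 7) + 12)**2 = (3*(-7)*(-12) + 12)**2 = (252 + 12)**2 = 264**2 = 69696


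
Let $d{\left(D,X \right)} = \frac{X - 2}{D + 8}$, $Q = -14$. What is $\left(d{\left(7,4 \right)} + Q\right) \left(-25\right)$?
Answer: $\frac{1040}{3} \approx 346.67$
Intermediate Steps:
$d{\left(D,X \right)} = \frac{-2 + X}{8 + D}$
$\left(d{\left(7,4 \right)} + Q\right) \left(-25\right) = \left(\frac{-2 + 4}{8 + 7} - 14\right) \left(-25\right) = \left(\frac{1}{15} \cdot 2 - 14\right) \left(-25\right) = \left(\frac{2}{15} - 14\right) \left(-25\right) = \left(- \frac{208}{15}\right) \left(-25\right) = \frac{1040}{3}$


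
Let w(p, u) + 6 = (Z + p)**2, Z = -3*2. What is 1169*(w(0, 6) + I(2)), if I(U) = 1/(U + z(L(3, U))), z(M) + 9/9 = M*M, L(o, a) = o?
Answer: 351869/10 ≈ 35187.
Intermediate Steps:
Z = -6
z(M) = -1 + M**2 (z(M) = -1 + M*M = -1 + M**2)
w(p, u) = -6 + (-6 + p)**2
I(U) = 1/(8 + U) (I(U) = 1/(U + (-1 + 3**2)) = 1/(U + (-1 + 9)) = 1/(U + 8) = 1/(8 + U))
1169*(w(0, 6) + I(2)) = 1169*((-6 + (-6 + 0)**2) + 1/(8 + 2)) = 1169*((-6 + (-6)**2) + 1/10) = 1169*((-6 + 36) + 1/10) = 1169*(30 + 1/10) = 1169*(301/10) = 351869/10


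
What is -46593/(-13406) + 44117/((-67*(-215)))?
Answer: 1262604667/193113430 ≈ 6.5381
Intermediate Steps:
-46593/(-13406) + 44117/((-67*(-215))) = -46593*(-1/13406) + 44117/14405 = 46593/13406 + 44117*(1/14405) = 46593/13406 + 44117/14405 = 1262604667/193113430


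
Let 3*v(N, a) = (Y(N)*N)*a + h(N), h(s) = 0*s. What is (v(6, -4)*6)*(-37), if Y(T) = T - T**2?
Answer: -53280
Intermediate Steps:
h(s) = 0
v(N, a) = a*N**2*(1 - N)/3 (v(N, a) = (((N*(1 - N))*N)*a + 0)/3 = ((N**2*(1 - N))*a + 0)/3 = (a*N**2*(1 - N) + 0)/3 = (a*N**2*(1 - N))/3 = a*N**2*(1 - N)/3)
(v(6, -4)*6)*(-37) = (((1/3)*(-4)*6**2*(1 - 1*6))*6)*(-37) = (((1/3)*(-4)*36*(1 - 6))*6)*(-37) = (((1/3)*(-4)*36*(-5))*6)*(-37) = (240*6)*(-37) = 1440*(-37) = -53280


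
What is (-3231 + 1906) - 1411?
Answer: -2736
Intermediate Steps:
(-3231 + 1906) - 1411 = -1325 - 1411 = -2736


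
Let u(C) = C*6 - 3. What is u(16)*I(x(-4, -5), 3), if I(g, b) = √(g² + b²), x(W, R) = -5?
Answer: 93*√34 ≈ 542.28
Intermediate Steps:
I(g, b) = √(b² + g²)
u(C) = -3 + 6*C (u(C) = 6*C - 3 = -3 + 6*C)
u(16)*I(x(-4, -5), 3) = (-3 + 6*16)*√(3² + (-5)²) = (-3 + 96)*√(9 + 25) = 93*√34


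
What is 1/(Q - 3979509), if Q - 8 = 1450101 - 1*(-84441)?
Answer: -1/2444959 ≈ -4.0900e-7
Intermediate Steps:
Q = 1534550 (Q = 8 + (1450101 - 1*(-84441)) = 8 + (1450101 + 84441) = 8 + 1534542 = 1534550)
1/(Q - 3979509) = 1/(1534550 - 3979509) = 1/(-2444959) = -1/2444959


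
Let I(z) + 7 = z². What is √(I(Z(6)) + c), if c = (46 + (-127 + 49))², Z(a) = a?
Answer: 9*√13 ≈ 32.450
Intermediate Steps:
I(z) = -7 + z²
c = 1024 (c = (46 - 78)² = (-32)² = 1024)
√(I(Z(6)) + c) = √((-7 + 6²) + 1024) = √((-7 + 36) + 1024) = √(29 + 1024) = √1053 = 9*√13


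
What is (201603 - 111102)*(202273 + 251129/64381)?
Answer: 1178575440140142/64381 ≈ 1.8306e+10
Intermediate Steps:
(201603 - 111102)*(202273 + 251129/64381) = 90501*(202273 + 251129*(1/64381)) = 90501*(202273 + 251129/64381) = 90501*(13022789142/64381) = 1178575440140142/64381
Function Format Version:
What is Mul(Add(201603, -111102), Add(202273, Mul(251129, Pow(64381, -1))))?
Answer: Rational(1178575440140142, 64381) ≈ 1.8306e+10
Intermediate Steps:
Mul(Add(201603, -111102), Add(202273, Mul(251129, Pow(64381, -1)))) = Mul(90501, Add(202273, Mul(251129, Rational(1, 64381)))) = Mul(90501, Add(202273, Rational(251129, 64381))) = Mul(90501, Rational(13022789142, 64381)) = Rational(1178575440140142, 64381)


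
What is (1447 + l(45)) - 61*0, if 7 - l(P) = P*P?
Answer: -571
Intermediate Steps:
l(P) = 7 - P² (l(P) = 7 - P*P = 7 - P²)
(1447 + l(45)) - 61*0 = (1447 + (7 - 1*45²)) - 61*0 = (1447 + (7 - 1*2025)) + 0 = (1447 + (7 - 2025)) + 0 = (1447 - 2018) + 0 = -571 + 0 = -571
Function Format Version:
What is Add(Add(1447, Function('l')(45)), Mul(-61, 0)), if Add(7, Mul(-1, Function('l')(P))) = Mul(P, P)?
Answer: -571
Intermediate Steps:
Function('l')(P) = Add(7, Mul(-1, Pow(P, 2))) (Function('l')(P) = Add(7, Mul(-1, Mul(P, P))) = Add(7, Mul(-1, Pow(P, 2))))
Add(Add(1447, Function('l')(45)), Mul(-61, 0)) = Add(Add(1447, Add(7, Mul(-1, Pow(45, 2)))), Mul(-61, 0)) = Add(Add(1447, Add(7, Mul(-1, 2025))), 0) = Add(Add(1447, Add(7, -2025)), 0) = Add(Add(1447, -2018), 0) = Add(-571, 0) = -571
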